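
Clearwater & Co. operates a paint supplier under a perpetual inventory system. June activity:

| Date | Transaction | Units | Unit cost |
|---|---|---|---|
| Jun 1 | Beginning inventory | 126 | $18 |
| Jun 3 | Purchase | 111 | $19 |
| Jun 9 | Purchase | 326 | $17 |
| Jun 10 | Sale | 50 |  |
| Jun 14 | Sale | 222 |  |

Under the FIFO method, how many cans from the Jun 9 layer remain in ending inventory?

291

Jun 10, 50 sold [FIFO — oldest first]: 50 @ $18 = $900
Jun 14, 222 sold [FIFO — oldest first]: 76 @ $18 + 111 @ $19 + 35 @ $17 = $4,072
Total COGS = $900 + $4,072 = $4,972
Ending inventory: 291 @ $17 = $4,947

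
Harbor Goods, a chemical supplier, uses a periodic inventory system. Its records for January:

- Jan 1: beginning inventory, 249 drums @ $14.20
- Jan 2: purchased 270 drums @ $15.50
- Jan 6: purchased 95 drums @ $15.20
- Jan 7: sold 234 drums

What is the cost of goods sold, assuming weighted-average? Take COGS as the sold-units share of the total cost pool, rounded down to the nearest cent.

Jan 7, sell 234: 234/614 × $9,164.80 → $3,492.77
Ending inventory (cost pool remaining) = $5,672.03
Check: goods available $9,164.80 = COGS $3,492.77 + ending $5,672.03

COGS = $3,492.77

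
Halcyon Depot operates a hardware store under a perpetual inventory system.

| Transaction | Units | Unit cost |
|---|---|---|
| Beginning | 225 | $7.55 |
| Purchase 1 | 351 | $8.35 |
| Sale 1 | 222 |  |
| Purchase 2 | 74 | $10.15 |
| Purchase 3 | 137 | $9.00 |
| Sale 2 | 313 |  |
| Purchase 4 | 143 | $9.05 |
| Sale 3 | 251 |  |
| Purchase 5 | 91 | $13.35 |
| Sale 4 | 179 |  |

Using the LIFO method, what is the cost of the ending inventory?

Ending inventory = $422.80

Sale 1 (222) [LIFO — newest first]: 222 @ $8.35 = $1,853.70
Sale 2 (313) [LIFO — newest first]: 137 @ $9.00 + 74 @ $10.15 + 102 @ $8.35 = $2,835.80
Sale 3 (251) [LIFO — newest first]: 143 @ $9.05 + 27 @ $8.35 + 81 @ $7.55 = $2,131.15
Sale 4 (179) [LIFO — newest first]: 91 @ $13.35 + 88 @ $7.55 = $1,879.25
Total COGS = $1,853.70 + $2,835.80 + $2,131.15 + $1,879.25 = $8,699.90
Ending inventory: 56 @ $7.55 = $422.80
Check: goods available $9,122.70 = COGS $8,699.90 + ending $422.80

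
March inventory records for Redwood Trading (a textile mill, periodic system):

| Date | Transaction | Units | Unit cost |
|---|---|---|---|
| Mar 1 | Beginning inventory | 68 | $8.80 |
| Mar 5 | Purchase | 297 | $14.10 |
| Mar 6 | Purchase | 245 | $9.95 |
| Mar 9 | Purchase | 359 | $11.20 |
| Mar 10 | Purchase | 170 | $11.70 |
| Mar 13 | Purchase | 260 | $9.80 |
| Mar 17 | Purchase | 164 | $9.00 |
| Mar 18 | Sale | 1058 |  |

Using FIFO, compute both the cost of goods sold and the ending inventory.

Mar 18, 1058 sold [FIFO — oldest first]: 68 @ $8.80 + 297 @ $14.10 + 245 @ $9.95 + 359 @ $11.20 + 89 @ $11.70 = $12,285.95
Ending inventory: 81 @ $11.70 + 260 @ $9.80 + 164 @ $9.00 = $4,971.70
Check: goods available $17,257.65 = COGS $12,285.95 + ending $4,971.70

COGS = $12,285.95; ending inventory = $4,971.70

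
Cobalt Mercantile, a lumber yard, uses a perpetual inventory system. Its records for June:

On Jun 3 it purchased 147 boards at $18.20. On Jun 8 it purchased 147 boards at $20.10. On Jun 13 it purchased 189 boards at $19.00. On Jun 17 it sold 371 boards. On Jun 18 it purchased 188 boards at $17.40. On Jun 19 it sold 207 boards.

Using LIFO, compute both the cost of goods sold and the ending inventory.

COGS = $10,799.70; ending inventory = $1,692.60

Jun 17, 371 sold [LIFO — newest first]: 189 @ $19.00 + 147 @ $20.10 + 35 @ $18.20 = $7,182.70
Jun 19, 207 sold [LIFO — newest first]: 188 @ $17.40 + 19 @ $18.20 = $3,617.00
Total COGS = $7,182.70 + $3,617.00 = $10,799.70
Ending inventory: 93 @ $18.20 = $1,692.60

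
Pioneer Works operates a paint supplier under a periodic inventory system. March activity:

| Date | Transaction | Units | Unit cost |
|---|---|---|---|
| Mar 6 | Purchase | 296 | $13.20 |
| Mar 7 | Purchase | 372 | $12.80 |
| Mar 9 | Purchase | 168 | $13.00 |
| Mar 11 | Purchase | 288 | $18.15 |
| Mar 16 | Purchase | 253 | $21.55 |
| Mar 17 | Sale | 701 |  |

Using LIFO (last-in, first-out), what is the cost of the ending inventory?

Mar 17, 701 sold [LIFO — newest first]: 253 @ $21.55 + 288 @ $18.15 + 160 @ $13.00 = $12,759.35
Ending inventory: 296 @ $13.20 + 372 @ $12.80 + 8 @ $13.00 = $8,772.80

Ending inventory = $8,772.80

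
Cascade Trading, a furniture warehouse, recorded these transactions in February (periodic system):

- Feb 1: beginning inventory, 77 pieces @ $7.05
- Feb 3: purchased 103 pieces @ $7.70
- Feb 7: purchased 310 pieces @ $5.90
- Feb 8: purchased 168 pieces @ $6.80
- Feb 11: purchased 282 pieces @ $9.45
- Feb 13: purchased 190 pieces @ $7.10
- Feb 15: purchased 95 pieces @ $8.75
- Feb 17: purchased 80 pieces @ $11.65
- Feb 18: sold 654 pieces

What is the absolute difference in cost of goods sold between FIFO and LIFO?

FIFO COGS: 77 @ $7.05 + 103 @ $7.70 + 310 @ $5.90 + 164 @ $6.80 = $4,280.15
LIFO COGS: 80 @ $11.65 + 95 @ $8.75 + 190 @ $7.10 + 282 @ $9.45 + 7 @ $6.80 = $5,824.75
Difference = |$4,280.15 − $5,824.75| = $1,544.60

$1,544.60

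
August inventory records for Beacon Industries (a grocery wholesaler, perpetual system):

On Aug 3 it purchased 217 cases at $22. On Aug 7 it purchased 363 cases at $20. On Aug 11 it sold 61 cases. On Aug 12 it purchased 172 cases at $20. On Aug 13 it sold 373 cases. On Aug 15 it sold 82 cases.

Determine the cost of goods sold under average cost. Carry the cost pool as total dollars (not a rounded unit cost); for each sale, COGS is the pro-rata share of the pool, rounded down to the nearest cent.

COGS = $10,621.35

After Aug 3: 217 on hand, pool $4,774.00 (≈ $22.0000 each)
After Aug 7: 580 on hand, pool $12,034.00 (≈ $20.7483 each)
Aug 11, sell 61: 61/580 × $12,034.00 → $1,265.64
After Aug 12: 691 on hand, pool $14,208.36 (≈ $20.5620 each)
Aug 13, sell 373: 373/691 × $14,208.36 → $7,669.63
Aug 15, sell 82: 82/318 × $6,538.73 → $1,686.08
Total COGS = $1,265.64 + $7,669.63 + $1,686.08 = $10,621.35
Ending inventory (cost pool remaining) = $4,852.65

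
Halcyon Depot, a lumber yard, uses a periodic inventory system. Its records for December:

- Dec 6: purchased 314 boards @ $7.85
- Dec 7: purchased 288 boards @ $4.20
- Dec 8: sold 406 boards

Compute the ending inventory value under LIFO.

Dec 8, 406 sold [LIFO — newest first]: 288 @ $4.20 + 118 @ $7.85 = $2,135.90
Ending inventory: 196 @ $7.85 = $1,538.60

Ending inventory = $1,538.60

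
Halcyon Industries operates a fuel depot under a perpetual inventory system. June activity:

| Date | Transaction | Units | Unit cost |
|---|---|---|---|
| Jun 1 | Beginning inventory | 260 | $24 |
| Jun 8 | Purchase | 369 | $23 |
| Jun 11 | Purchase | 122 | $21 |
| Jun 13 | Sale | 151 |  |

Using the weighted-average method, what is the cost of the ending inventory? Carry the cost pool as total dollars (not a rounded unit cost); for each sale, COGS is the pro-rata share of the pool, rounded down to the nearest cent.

Ending inventory = $13,812.79

After Jun 1: 260 on hand, pool $6,240.00 (≈ $24.0000 each)
After Jun 8: 629 on hand, pool $14,727.00 (≈ $23.4134 each)
After Jun 11: 751 on hand, pool $17,289.00 (≈ $23.0213 each)
Jun 13, sell 151: 151/751 × $17,289.00 → $3,476.21
Ending inventory (cost pool remaining) = $13,812.79
Check: goods available $17,289.00 = COGS $3,476.21 + ending $13,812.79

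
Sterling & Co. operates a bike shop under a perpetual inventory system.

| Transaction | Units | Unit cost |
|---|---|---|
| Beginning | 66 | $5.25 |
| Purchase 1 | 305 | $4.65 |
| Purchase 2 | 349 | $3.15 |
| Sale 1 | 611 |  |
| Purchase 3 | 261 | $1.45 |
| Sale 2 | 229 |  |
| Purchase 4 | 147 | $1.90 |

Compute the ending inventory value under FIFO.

Sale 1 (611) [FIFO — oldest first]: 66 @ $5.25 + 305 @ $4.65 + 240 @ $3.15 = $2,520.75
Sale 2 (229) [FIFO — oldest first]: 109 @ $3.15 + 120 @ $1.45 = $517.35
Total COGS = $2,520.75 + $517.35 = $3,038.10
Ending inventory: 141 @ $1.45 + 147 @ $1.90 = $483.75
Check: goods available $3,521.85 = COGS $3,038.10 + ending $483.75

Ending inventory = $483.75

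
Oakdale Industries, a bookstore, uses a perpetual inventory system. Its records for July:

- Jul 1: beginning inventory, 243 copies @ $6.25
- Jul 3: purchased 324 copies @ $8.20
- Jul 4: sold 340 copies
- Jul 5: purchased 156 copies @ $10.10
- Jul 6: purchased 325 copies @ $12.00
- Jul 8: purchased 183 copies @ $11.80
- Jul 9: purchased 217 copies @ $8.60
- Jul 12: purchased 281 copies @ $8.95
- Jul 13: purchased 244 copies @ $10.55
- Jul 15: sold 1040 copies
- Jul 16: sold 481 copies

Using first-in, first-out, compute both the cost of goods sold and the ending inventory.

Jul 4, 340 sold [FIFO — oldest first]: 243 @ $6.25 + 97 @ $8.20 = $2,314.15
Jul 15, 1040 sold [FIFO — oldest first]: 227 @ $8.20 + 156 @ $10.10 + 325 @ $12.00 + 183 @ $11.80 + 149 @ $8.60 = $10,777.80
Jul 16, 481 sold [FIFO — oldest first]: 68 @ $8.60 + 281 @ $8.95 + 132 @ $10.55 = $4,492.35
Total COGS = $2,314.15 + $10,777.80 + $4,492.35 = $17,584.30
Ending inventory: 112 @ $10.55 = $1,181.60
Check: goods available $18,765.90 = COGS $17,584.30 + ending $1,181.60

COGS = $17,584.30; ending inventory = $1,181.60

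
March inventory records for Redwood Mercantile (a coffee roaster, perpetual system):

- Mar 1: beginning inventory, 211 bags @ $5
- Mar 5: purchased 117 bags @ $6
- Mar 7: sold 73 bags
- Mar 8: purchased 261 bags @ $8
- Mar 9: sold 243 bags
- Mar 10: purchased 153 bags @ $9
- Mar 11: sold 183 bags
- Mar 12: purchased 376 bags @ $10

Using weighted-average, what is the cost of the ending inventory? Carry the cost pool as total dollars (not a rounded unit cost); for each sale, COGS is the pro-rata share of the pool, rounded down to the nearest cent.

Ending inventory = $5,587.87

After Mar 1: 211 on hand, pool $1,055.00 (≈ $5.0000 each)
After Mar 5: 328 on hand, pool $1,757.00 (≈ $5.3567 each)
Mar 7, sell 73: 73/328 × $1,757.00 → $391.03
After Mar 8: 516 on hand, pool $3,453.97 (≈ $6.6937 each)
Mar 9, sell 243: 243/516 × $3,453.97 → $1,626.57
After Mar 10: 426 on hand, pool $3,204.40 (≈ $7.5221 each)
Mar 11, sell 183: 183/426 × $3,204.40 → $1,376.53
After Mar 12: 619 on hand, pool $5,587.87 (≈ $9.0273 each)
Total COGS = $391.03 + $1,626.57 + $1,376.53 = $3,394.13
Ending inventory (cost pool remaining) = $5,587.87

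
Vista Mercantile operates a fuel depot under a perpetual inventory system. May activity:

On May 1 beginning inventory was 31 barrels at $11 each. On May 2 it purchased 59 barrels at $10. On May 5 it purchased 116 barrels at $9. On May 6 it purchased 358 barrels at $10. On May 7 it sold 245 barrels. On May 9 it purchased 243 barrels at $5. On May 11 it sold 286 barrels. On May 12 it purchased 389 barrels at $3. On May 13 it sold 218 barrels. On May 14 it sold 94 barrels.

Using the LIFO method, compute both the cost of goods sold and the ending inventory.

COGS = $5,031; ending inventory = $2,906

May 7, 245 sold [LIFO — newest first]: 245 @ $10 = $2,450
May 11, 286 sold [LIFO — newest first]: 243 @ $5 + 43 @ $10 = $1,645
May 13, 218 sold [LIFO — newest first]: 218 @ $3 = $654
May 14, 94 sold [LIFO — newest first]: 94 @ $3 = $282
Total COGS = $2,450 + $1,645 + $654 + $282 = $5,031
Ending inventory: 31 @ $11 + 59 @ $10 + 116 @ $9 + 70 @ $10 + 77 @ $3 = $2,906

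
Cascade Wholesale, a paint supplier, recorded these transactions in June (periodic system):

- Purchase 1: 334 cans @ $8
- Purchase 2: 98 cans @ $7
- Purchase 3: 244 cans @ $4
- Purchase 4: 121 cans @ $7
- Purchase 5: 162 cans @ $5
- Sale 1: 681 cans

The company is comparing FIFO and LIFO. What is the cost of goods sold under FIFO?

FIFO COGS: 334 @ $8 + 98 @ $7 + 244 @ $4 + 5 @ $7 = $4,369
LIFO COGS: 162 @ $5 + 121 @ $7 + 244 @ $4 + 98 @ $7 + 56 @ $8 = $3,767

COGS = $4,369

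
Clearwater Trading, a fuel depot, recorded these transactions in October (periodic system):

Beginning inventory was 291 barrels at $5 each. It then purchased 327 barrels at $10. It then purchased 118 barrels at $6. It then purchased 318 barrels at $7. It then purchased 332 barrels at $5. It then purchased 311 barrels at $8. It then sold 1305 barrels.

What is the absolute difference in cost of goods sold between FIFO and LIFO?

FIFO COGS: 291 @ $5 + 327 @ $10 + 118 @ $6 + 318 @ $7 + 251 @ $5 = $8,914
LIFO COGS: 311 @ $8 + 332 @ $5 + 318 @ $7 + 118 @ $6 + 226 @ $10 = $9,342
Difference = |$8,914 − $9,342| = $428

$428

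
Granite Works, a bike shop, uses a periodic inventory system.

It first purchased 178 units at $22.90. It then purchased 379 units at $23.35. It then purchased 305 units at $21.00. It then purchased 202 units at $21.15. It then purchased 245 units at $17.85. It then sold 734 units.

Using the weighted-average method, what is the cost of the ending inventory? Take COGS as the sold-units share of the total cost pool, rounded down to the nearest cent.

Ending inventory = $12,289.10

Sale 1, sell 734: 734/1309 × $27,976.40 → $15,687.30
Ending inventory (cost pool remaining) = $12,289.10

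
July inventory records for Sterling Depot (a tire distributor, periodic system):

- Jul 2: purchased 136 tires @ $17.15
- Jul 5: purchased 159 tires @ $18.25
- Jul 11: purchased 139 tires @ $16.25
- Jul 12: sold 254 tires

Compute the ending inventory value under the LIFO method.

Jul 12, 254 sold [LIFO — newest first]: 139 @ $16.25 + 115 @ $18.25 = $4,357.50
Ending inventory: 136 @ $17.15 + 44 @ $18.25 = $3,135.40
Check: goods available $7,492.90 = COGS $4,357.50 + ending $3,135.40

Ending inventory = $3,135.40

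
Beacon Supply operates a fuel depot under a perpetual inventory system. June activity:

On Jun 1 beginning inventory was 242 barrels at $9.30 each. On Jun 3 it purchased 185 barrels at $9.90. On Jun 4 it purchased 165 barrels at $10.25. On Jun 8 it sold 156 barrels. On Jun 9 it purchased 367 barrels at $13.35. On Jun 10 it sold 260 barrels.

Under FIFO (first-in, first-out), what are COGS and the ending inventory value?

COGS = $3,973.20; ending inventory = $6,699.60

Jun 8, 156 sold [FIFO — oldest first]: 156 @ $9.30 = $1,450.80
Jun 10, 260 sold [FIFO — oldest first]: 86 @ $9.30 + 174 @ $9.90 = $2,522.40
Total COGS = $1,450.80 + $2,522.40 = $3,973.20
Ending inventory: 11 @ $9.90 + 165 @ $10.25 + 367 @ $13.35 = $6,699.60
Check: goods available $10,672.80 = COGS $3,973.20 + ending $6,699.60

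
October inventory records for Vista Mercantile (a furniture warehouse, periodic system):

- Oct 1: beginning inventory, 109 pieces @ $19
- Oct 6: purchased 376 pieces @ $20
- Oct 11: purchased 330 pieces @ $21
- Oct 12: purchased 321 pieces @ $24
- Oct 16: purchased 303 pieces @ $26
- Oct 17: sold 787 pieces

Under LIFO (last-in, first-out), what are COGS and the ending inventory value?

COGS = $19,005; ending inventory = $13,098

Oct 17, 787 sold [LIFO — newest first]: 303 @ $26 + 321 @ $24 + 163 @ $21 = $19,005
Ending inventory: 109 @ $19 + 376 @ $20 + 167 @ $21 = $13,098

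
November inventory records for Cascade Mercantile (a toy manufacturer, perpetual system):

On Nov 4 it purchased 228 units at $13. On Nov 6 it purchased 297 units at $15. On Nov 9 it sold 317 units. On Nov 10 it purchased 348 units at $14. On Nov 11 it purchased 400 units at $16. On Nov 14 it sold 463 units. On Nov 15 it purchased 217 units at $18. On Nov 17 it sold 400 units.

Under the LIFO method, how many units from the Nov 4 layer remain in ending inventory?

Nov 9, 317 sold [LIFO — newest first]: 297 @ $15 + 20 @ $13 = $4,715
Nov 14, 463 sold [LIFO — newest first]: 400 @ $16 + 63 @ $14 = $7,282
Nov 17, 400 sold [LIFO — newest first]: 217 @ $18 + 183 @ $14 = $6,468
Total COGS = $4,715 + $7,282 + $6,468 = $18,465
Ending inventory: 208 @ $13 + 102 @ $14 = $4,132

208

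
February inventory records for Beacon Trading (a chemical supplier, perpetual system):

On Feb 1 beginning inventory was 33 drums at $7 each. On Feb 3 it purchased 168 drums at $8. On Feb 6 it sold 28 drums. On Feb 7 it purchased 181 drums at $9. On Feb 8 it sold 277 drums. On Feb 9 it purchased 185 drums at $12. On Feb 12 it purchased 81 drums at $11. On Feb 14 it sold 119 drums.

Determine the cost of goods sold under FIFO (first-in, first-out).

COGS = $3,708

Feb 6, 28 sold [FIFO — oldest first]: 28 @ $7 = $196
Feb 8, 277 sold [FIFO — oldest first]: 5 @ $7 + 168 @ $8 + 104 @ $9 = $2,315
Feb 14, 119 sold [FIFO — oldest first]: 77 @ $9 + 42 @ $12 = $1,197
Total COGS = $196 + $2,315 + $1,197 = $3,708
Ending inventory: 143 @ $12 + 81 @ $11 = $2,607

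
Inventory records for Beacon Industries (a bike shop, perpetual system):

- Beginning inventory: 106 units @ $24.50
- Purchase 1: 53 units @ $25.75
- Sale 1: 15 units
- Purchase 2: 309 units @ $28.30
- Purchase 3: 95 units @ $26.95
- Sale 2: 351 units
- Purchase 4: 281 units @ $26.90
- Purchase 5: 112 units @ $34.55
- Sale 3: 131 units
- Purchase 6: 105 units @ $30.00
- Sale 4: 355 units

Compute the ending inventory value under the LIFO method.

Ending inventory = $5,398.20

Sale 1 (15) [LIFO — newest first]: 15 @ $25.75 = $386.25
Sale 2 (351) [LIFO — newest first]: 95 @ $26.95 + 256 @ $28.30 = $9,805.05
Sale 3 (131) [LIFO — newest first]: 112 @ $34.55 + 19 @ $26.90 = $4,380.70
Sale 4 (355) [LIFO — newest first]: 105 @ $30.00 + 250 @ $26.90 = $9,875.00
Total COGS = $386.25 + $9,805.05 + $4,380.70 + $9,875.00 = $24,447.00
Ending inventory: 106 @ $24.50 + 38 @ $25.75 + 53 @ $28.30 + 12 @ $26.90 = $5,398.20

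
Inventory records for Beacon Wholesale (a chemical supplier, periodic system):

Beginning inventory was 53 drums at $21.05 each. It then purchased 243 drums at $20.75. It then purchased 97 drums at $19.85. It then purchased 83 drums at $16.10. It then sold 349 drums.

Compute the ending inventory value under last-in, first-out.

Sale 1 (349) [LIFO — newest first]: 83 @ $16.10 + 97 @ $19.85 + 169 @ $20.75 = $6,768.50
Ending inventory: 53 @ $21.05 + 74 @ $20.75 = $2,651.15
Check: goods available $9,419.65 = COGS $6,768.50 + ending $2,651.15

Ending inventory = $2,651.15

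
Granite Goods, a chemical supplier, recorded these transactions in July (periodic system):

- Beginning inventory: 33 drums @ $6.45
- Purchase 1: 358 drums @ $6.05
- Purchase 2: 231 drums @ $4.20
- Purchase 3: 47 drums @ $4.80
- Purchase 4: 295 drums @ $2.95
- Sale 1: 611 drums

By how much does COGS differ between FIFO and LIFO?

$1,006.80

FIFO COGS: 33 @ $6.45 + 358 @ $6.05 + 220 @ $4.20 = $3,302.75
LIFO COGS: 295 @ $2.95 + 47 @ $4.80 + 231 @ $4.20 + 38 @ $6.05 = $2,295.95
Difference = |$3,302.75 − $2,295.95| = $1,006.80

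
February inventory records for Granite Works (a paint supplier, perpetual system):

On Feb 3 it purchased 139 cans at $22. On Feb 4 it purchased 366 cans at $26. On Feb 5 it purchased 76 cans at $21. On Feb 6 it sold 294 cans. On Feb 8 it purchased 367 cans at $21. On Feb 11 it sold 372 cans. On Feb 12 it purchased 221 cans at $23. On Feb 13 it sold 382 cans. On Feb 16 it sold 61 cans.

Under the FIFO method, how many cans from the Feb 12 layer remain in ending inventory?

60

Feb 6, 294 sold [FIFO — oldest first]: 139 @ $22 + 155 @ $26 = $7,088
Feb 11, 372 sold [FIFO — oldest first]: 211 @ $26 + 76 @ $21 + 85 @ $21 = $8,867
Feb 13, 382 sold [FIFO — oldest first]: 282 @ $21 + 100 @ $23 = $8,222
Feb 16, 61 sold [FIFO — oldest first]: 61 @ $23 = $1,403
Total COGS = $7,088 + $8,867 + $8,222 + $1,403 = $25,580
Ending inventory: 60 @ $23 = $1,380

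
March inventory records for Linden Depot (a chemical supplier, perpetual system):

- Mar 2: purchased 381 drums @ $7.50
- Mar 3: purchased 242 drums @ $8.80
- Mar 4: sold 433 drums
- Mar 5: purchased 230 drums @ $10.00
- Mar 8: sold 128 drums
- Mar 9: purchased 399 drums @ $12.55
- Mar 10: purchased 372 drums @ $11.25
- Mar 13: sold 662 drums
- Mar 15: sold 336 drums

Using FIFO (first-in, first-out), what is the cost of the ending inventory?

Mar 4, 433 sold [FIFO — oldest first]: 381 @ $7.50 + 52 @ $8.80 = $3,315.10
Mar 8, 128 sold [FIFO — oldest first]: 128 @ $8.80 = $1,126.40
Mar 13, 662 sold [FIFO — oldest first]: 62 @ $8.80 + 230 @ $10.00 + 370 @ $12.55 = $7,489.10
Mar 15, 336 sold [FIFO — oldest first]: 29 @ $12.55 + 307 @ $11.25 = $3,817.70
Total COGS = $3,315.10 + $1,126.40 + $7,489.10 + $3,817.70 = $15,748.30
Ending inventory: 65 @ $11.25 = $731.25

Ending inventory = $731.25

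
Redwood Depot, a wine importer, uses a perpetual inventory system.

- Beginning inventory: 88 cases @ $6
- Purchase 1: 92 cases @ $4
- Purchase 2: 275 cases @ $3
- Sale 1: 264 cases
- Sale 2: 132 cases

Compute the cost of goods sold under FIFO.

COGS = $1,544

Sale 1 (264) [FIFO — oldest first]: 88 @ $6 + 92 @ $4 + 84 @ $3 = $1,148
Sale 2 (132) [FIFO — oldest first]: 132 @ $3 = $396
Total COGS = $1,148 + $396 = $1,544
Ending inventory: 59 @ $3 = $177
Check: goods available $1,721 = COGS $1,544 + ending $177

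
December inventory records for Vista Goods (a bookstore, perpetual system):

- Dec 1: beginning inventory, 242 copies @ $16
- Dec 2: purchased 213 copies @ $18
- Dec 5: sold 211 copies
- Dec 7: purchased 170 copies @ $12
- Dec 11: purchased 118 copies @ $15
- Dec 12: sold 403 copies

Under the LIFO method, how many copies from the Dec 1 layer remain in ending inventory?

129

Dec 5, 211 sold [LIFO — newest first]: 211 @ $18 = $3,798
Dec 12, 403 sold [LIFO — newest first]: 118 @ $15 + 170 @ $12 + 2 @ $18 + 113 @ $16 = $5,654
Total COGS = $3,798 + $5,654 = $9,452
Ending inventory: 129 @ $16 = $2,064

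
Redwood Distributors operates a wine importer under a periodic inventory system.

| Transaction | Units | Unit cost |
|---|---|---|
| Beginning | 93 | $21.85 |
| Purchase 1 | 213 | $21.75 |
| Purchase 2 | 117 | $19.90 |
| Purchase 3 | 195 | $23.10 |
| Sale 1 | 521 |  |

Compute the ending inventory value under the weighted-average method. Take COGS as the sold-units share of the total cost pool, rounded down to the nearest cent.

Sale 1, sell 521: 521/618 × $13,497.60 → $11,379.04
Ending inventory (cost pool remaining) = $2,118.56
Check: goods available $13,497.60 = COGS $11,379.04 + ending $2,118.56

Ending inventory = $2,118.56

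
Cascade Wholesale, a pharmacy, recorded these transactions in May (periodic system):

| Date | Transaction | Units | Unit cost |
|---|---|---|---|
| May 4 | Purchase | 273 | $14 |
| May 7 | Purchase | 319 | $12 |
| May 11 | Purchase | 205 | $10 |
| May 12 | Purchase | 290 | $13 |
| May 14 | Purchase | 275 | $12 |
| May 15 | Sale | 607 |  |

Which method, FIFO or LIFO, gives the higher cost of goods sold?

FIFO COGS: 273 @ $14 + 319 @ $12 + 15 @ $10 = $7,800
LIFO COGS: 275 @ $12 + 290 @ $13 + 42 @ $10 = $7,490

FIFO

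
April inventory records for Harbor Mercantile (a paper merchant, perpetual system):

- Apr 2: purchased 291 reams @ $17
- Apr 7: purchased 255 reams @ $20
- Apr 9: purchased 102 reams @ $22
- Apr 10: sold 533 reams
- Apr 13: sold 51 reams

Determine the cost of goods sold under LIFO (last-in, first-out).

COGS = $11,203

Apr 10, 533 sold [LIFO — newest first]: 102 @ $22 + 255 @ $20 + 176 @ $17 = $10,336
Apr 13, 51 sold [LIFO — newest first]: 51 @ $17 = $867
Total COGS = $10,336 + $867 = $11,203
Ending inventory: 64 @ $17 = $1,088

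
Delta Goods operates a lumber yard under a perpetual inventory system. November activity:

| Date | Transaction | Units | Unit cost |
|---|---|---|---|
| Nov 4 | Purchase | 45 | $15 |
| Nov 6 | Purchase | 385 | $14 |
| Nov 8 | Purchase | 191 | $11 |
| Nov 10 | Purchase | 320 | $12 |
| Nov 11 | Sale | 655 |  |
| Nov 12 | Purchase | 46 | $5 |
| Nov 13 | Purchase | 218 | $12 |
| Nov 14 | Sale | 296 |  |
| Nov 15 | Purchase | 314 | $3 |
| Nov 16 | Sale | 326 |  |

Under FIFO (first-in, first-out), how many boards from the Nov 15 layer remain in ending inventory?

Nov 11, 655 sold [FIFO — oldest first]: 45 @ $15 + 385 @ $14 + 191 @ $11 + 34 @ $12 = $8,574
Nov 14, 296 sold [FIFO — oldest first]: 286 @ $12 + 10 @ $5 = $3,482
Nov 16, 326 sold [FIFO — oldest first]: 36 @ $5 + 218 @ $12 + 72 @ $3 = $3,012
Total COGS = $8,574 + $3,482 + $3,012 = $15,068
Ending inventory: 242 @ $3 = $726

242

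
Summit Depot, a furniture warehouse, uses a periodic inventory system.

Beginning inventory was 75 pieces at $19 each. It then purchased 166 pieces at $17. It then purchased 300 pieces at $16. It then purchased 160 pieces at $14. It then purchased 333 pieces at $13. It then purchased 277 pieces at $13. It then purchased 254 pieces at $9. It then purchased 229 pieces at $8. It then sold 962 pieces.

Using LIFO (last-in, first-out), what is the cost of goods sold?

Sale 1 (962) [LIFO — newest first]: 229 @ $8 + 254 @ $9 + 277 @ $13 + 202 @ $13 = $10,345
Ending inventory: 75 @ $19 + 166 @ $17 + 300 @ $16 + 160 @ $14 + 131 @ $13 = $12,990
Check: goods available $23,335 = COGS $10,345 + ending $12,990

COGS = $10,345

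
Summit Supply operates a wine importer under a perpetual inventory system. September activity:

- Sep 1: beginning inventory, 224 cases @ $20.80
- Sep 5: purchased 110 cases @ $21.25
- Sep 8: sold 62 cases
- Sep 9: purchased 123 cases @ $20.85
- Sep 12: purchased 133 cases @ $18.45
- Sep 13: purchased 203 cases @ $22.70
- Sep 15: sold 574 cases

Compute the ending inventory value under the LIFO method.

Ending inventory = $3,265.60

Sep 8, 62 sold [LIFO — newest first]: 62 @ $21.25 = $1,317.50
Sep 15, 574 sold [LIFO — newest first]: 203 @ $22.70 + 133 @ $18.45 + 123 @ $20.85 + 48 @ $21.25 + 67 @ $20.80 = $12,040.10
Total COGS = $1,317.50 + $12,040.10 = $13,357.60
Ending inventory: 157 @ $20.80 = $3,265.60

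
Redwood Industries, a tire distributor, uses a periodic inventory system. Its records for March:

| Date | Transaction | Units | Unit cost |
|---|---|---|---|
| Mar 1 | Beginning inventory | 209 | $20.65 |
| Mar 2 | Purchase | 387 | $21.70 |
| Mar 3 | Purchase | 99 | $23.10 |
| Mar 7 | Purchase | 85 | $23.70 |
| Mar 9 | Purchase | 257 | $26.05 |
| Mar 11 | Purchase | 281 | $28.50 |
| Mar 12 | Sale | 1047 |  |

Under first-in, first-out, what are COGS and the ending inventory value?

COGS = $23,995.00; ending inventory = $7,723.50

Mar 12, 1047 sold [FIFO — oldest first]: 209 @ $20.65 + 387 @ $21.70 + 99 @ $23.10 + 85 @ $23.70 + 257 @ $26.05 + 10 @ $28.50 = $23,995.00
Ending inventory: 271 @ $28.50 = $7,723.50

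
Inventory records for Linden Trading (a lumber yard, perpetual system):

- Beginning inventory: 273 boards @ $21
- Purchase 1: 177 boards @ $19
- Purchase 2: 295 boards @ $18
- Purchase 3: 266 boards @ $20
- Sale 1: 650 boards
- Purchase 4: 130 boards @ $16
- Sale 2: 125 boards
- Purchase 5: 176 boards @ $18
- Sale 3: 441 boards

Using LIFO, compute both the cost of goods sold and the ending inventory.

Sale 1 (650) [LIFO — newest first]: 266 @ $20 + 295 @ $18 + 89 @ $19 = $12,321
Sale 2 (125) [LIFO — newest first]: 125 @ $16 = $2,000
Sale 3 (441) [LIFO — newest first]: 176 @ $18 + 5 @ $16 + 88 @ $19 + 172 @ $21 = $8,532
Total COGS = $12,321 + $2,000 + $8,532 = $22,853
Ending inventory: 101 @ $21 = $2,121
Check: goods available $24,974 = COGS $22,853 + ending $2,121

COGS = $22,853; ending inventory = $2,121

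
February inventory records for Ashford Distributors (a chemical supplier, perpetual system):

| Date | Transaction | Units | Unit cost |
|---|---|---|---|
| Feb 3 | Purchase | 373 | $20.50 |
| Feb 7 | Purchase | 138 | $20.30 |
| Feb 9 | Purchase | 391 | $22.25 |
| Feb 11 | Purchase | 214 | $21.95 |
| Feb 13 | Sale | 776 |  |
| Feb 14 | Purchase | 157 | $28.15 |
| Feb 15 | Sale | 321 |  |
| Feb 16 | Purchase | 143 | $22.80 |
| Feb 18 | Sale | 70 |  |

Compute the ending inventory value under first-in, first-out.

Feb 13, 776 sold [FIFO — oldest first]: 373 @ $20.50 + 138 @ $20.30 + 265 @ $22.25 = $16,344.15
Feb 15, 321 sold [FIFO — oldest first]: 126 @ $22.25 + 195 @ $21.95 = $7,083.75
Feb 18, 70 sold [FIFO — oldest first]: 19 @ $21.95 + 51 @ $28.15 = $1,852.70
Total COGS = $16,344.15 + $7,083.75 + $1,852.70 = $25,280.60
Ending inventory: 106 @ $28.15 + 143 @ $22.80 = $6,244.30

Ending inventory = $6,244.30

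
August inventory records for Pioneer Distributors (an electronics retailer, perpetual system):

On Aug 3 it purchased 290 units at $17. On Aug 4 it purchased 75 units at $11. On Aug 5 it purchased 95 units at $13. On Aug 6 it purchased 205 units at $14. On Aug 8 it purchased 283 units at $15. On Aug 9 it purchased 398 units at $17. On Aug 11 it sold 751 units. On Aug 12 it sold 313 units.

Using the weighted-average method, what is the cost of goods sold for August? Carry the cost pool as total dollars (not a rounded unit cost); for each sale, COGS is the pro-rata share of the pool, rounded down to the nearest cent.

COGS = $16,498.32

After Aug 3: 290 on hand, pool $4,930.00 (≈ $17.0000 each)
After Aug 4: 365 on hand, pool $5,755.00 (≈ $15.7671 each)
After Aug 5: 460 on hand, pool $6,990.00 (≈ $15.1957 each)
After Aug 6: 665 on hand, pool $9,860.00 (≈ $14.8271 each)
After Aug 8: 948 on hand, pool $14,105.00 (≈ $14.8787 each)
After Aug 9: 1346 on hand, pool $20,871.00 (≈ $15.5059 each)
Aug 11, sell 751: 751/1346 × $20,871.00 → $11,644.96
Aug 12, sell 313: 313/595 × $9,226.04 → $4,853.36
Total COGS = $11,644.96 + $4,853.36 = $16,498.32
Ending inventory (cost pool remaining) = $4,372.68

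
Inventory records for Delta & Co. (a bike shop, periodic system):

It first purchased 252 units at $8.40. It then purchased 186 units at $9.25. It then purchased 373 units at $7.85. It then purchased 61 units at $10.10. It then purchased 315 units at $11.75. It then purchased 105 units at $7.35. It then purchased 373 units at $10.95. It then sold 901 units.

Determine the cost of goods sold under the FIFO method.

Sale 1 (901) [FIFO — oldest first]: 252 @ $8.40 + 186 @ $9.25 + 373 @ $7.85 + 61 @ $10.10 + 29 @ $11.75 = $7,722.20
Ending inventory: 286 @ $11.75 + 105 @ $7.35 + 373 @ $10.95 = $8,216.60
Check: goods available $15,938.80 = COGS $7,722.20 + ending $8,216.60

COGS = $7,722.20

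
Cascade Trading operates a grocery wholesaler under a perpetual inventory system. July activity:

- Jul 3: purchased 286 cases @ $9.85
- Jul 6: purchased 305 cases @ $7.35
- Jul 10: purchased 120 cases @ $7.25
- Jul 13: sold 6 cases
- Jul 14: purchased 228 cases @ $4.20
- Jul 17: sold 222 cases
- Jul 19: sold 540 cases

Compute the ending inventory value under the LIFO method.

Ending inventory = $1,684.35

Jul 13, 6 sold [LIFO — newest first]: 6 @ $7.25 = $43.50
Jul 17, 222 sold [LIFO — newest first]: 222 @ $4.20 = $932.40
Jul 19, 540 sold [LIFO — newest first]: 6 @ $4.20 + 114 @ $7.25 + 305 @ $7.35 + 115 @ $9.85 = $4,226.20
Total COGS = $43.50 + $932.40 + $4,226.20 = $5,202.10
Ending inventory: 171 @ $9.85 = $1,684.35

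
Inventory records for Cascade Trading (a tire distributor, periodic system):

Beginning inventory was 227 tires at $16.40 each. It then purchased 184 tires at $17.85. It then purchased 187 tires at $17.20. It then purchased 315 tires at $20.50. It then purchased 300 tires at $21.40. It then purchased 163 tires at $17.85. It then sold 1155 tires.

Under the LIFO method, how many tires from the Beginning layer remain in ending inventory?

Sale 1 (1155) [LIFO — newest first]: 163 @ $17.85 + 300 @ $21.40 + 315 @ $20.50 + 187 @ $17.20 + 184 @ $17.85 + 6 @ $16.40 = $22,386.25
Ending inventory: 221 @ $16.40 = $3,624.40

221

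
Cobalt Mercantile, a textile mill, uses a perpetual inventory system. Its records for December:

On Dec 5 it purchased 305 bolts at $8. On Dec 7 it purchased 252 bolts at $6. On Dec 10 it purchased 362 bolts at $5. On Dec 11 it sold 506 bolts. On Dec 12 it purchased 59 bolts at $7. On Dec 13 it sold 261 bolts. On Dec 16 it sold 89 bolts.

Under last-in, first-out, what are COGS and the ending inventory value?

Dec 11, 506 sold [LIFO — newest first]: 362 @ $5 + 144 @ $6 = $2,674
Dec 13, 261 sold [LIFO — newest first]: 59 @ $7 + 108 @ $6 + 94 @ $8 = $1,813
Dec 16, 89 sold [LIFO — newest first]: 89 @ $8 = $712
Total COGS = $2,674 + $1,813 + $712 = $5,199
Ending inventory: 122 @ $8 = $976

COGS = $5,199; ending inventory = $976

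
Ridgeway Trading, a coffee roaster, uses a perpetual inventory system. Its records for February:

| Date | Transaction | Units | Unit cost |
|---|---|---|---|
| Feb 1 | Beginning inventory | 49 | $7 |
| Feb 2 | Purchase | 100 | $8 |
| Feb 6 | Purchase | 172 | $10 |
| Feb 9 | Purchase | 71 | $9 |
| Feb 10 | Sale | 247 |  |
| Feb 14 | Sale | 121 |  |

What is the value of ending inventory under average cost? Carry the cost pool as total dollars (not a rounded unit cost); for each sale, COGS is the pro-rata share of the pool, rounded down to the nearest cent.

Ending inventory = $214.41

After Feb 1: 49 on hand, pool $343.00 (≈ $7.0000 each)
After Feb 2: 149 on hand, pool $1,143.00 (≈ $7.6711 each)
After Feb 6: 321 on hand, pool $2,863.00 (≈ $8.9190 each)
After Feb 9: 392 on hand, pool $3,502.00 (≈ $8.9337 each)
Feb 10, sell 247: 247/392 × $3,502.00 → $2,206.61
Feb 14, sell 121: 121/145 × $1,295.39 → $1,080.98
Total COGS = $2,206.61 + $1,080.98 = $3,287.59
Ending inventory (cost pool remaining) = $214.41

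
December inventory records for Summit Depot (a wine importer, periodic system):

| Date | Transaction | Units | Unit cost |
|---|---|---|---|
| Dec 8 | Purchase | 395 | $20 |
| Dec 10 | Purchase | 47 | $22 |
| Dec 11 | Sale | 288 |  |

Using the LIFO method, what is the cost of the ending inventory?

Ending inventory = $3,080

Dec 11, 288 sold [LIFO — newest first]: 47 @ $22 + 241 @ $20 = $5,854
Ending inventory: 154 @ $20 = $3,080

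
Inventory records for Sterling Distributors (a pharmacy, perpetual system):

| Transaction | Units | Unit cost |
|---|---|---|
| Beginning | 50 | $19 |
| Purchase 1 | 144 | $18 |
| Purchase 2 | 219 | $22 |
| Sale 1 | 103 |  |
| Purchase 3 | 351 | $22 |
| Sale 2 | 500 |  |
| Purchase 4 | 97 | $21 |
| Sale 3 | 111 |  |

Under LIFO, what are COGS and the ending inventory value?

Sale 1 (103) [LIFO — newest first]: 103 @ $22 = $2,266
Sale 2 (500) [LIFO — newest first]: 351 @ $22 + 116 @ $22 + 33 @ $18 = $10,868
Sale 3 (111) [LIFO — newest first]: 97 @ $21 + 14 @ $18 = $2,289
Total COGS = $2,266 + $10,868 + $2,289 = $15,423
Ending inventory: 50 @ $19 + 97 @ $18 = $2,696

COGS = $15,423; ending inventory = $2,696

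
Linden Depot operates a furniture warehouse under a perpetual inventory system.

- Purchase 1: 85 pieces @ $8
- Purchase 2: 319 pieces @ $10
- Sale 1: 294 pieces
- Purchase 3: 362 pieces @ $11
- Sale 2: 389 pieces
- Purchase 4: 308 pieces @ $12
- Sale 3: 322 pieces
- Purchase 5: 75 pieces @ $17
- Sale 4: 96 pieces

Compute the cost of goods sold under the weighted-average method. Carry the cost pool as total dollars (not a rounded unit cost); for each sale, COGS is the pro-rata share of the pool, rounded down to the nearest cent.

After Purchase 1: 85 on hand, pool $680.00 (≈ $8.0000 each)
After Purchase 2: 404 on hand, pool $3,870.00 (≈ $9.5792 each)
Sale 1, sell 294: 294/404 × $3,870.00 → $2,816.28
After Purchase 3: 472 on hand, pool $5,035.72 (≈ $10.6689 each)
Sale 2, sell 389: 389/472 × $5,035.72 → $4,150.20
After Purchase 4: 391 on hand, pool $4,581.52 (≈ $11.7174 each)
Sale 3, sell 322: 322/391 × $4,581.52 → $3,773.01
After Purchase 5: 144 on hand, pool $2,083.51 (≈ $14.4688 each)
Sale 4, sell 96: 96/144 × $2,083.51 → $1,389.00
Total COGS = $2,816.28 + $4,150.20 + $3,773.01 + $1,389.00 = $12,128.49
Ending inventory (cost pool remaining) = $694.51

COGS = $12,128.49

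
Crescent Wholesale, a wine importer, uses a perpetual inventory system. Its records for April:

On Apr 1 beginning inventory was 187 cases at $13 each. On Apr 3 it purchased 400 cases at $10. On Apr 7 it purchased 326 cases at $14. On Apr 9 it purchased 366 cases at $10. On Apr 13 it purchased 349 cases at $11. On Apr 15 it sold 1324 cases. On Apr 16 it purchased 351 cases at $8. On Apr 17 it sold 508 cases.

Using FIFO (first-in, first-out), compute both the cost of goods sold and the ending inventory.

COGS = $20,126; ending inventory = $1,176

Apr 15, 1324 sold [FIFO — oldest first]: 187 @ $13 + 400 @ $10 + 326 @ $14 + 366 @ $10 + 45 @ $11 = $15,150
Apr 17, 508 sold [FIFO — oldest first]: 304 @ $11 + 204 @ $8 = $4,976
Total COGS = $15,150 + $4,976 = $20,126
Ending inventory: 147 @ $8 = $1,176
Check: goods available $21,302 = COGS $20,126 + ending $1,176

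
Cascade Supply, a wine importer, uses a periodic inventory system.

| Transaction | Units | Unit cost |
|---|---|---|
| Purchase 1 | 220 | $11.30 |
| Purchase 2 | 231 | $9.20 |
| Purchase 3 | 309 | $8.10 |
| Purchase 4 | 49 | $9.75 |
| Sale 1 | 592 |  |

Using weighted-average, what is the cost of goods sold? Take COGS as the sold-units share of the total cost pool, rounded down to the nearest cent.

COGS = $5,555.46

Sale 1, sell 592: 592/809 × $7,591.85 → $5,555.46
Ending inventory (cost pool remaining) = $2,036.39
Check: goods available $7,591.85 = COGS $5,555.46 + ending $2,036.39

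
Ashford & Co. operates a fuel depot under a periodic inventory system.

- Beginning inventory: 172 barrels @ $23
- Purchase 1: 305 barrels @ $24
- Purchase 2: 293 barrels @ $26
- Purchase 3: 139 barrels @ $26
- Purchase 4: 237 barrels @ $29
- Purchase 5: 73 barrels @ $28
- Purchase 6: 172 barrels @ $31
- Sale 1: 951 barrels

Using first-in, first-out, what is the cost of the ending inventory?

Ending inventory = $13,031

Sale 1 (951) [FIFO — oldest first]: 172 @ $23 + 305 @ $24 + 293 @ $26 + 139 @ $26 + 42 @ $29 = $23,726
Ending inventory: 195 @ $29 + 73 @ $28 + 172 @ $31 = $13,031
Check: goods available $36,757 = COGS $23,726 + ending $13,031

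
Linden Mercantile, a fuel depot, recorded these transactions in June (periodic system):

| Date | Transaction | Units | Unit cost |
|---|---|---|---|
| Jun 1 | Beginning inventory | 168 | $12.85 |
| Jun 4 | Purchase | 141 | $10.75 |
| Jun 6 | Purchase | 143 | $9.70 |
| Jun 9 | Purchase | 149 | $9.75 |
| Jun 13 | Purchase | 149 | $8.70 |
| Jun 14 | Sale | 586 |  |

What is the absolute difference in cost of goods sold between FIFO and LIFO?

$664.85

FIFO COGS: 168 @ $12.85 + 141 @ $10.75 + 143 @ $9.70 + 134 @ $9.75 = $6,368.15
LIFO COGS: 149 @ $8.70 + 149 @ $9.75 + 143 @ $9.70 + 141 @ $10.75 + 4 @ $12.85 = $5,703.30
Difference = |$6,368.15 − $5,703.30| = $664.85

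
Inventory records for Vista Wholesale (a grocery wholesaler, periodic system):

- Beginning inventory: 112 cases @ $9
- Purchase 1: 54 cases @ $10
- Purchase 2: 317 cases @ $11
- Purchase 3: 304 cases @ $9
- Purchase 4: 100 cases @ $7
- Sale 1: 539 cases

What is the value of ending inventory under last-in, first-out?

Sale 1 (539) [LIFO — newest first]: 100 @ $7 + 304 @ $9 + 135 @ $11 = $4,921
Ending inventory: 112 @ $9 + 54 @ $10 + 182 @ $11 = $3,550

Ending inventory = $3,550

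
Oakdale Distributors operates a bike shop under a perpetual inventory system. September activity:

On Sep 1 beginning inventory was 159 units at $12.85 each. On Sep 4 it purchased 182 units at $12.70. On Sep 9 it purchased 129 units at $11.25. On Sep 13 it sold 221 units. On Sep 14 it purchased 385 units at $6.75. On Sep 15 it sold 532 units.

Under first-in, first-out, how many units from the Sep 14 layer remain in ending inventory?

102

Sep 13, 221 sold [FIFO — oldest first]: 159 @ $12.85 + 62 @ $12.70 = $2,830.55
Sep 15, 532 sold [FIFO — oldest first]: 120 @ $12.70 + 129 @ $11.25 + 283 @ $6.75 = $4,885.50
Total COGS = $2,830.55 + $4,885.50 = $7,716.05
Ending inventory: 102 @ $6.75 = $688.50
Check: goods available $8,404.55 = COGS $7,716.05 + ending $688.50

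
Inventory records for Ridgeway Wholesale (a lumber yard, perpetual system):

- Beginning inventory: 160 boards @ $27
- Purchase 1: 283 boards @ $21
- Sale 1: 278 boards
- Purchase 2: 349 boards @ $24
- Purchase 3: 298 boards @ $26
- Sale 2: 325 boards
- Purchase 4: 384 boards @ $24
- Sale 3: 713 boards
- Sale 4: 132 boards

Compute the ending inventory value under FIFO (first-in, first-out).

Ending inventory = $624

Sale 1 (278) [FIFO — oldest first]: 160 @ $27 + 118 @ $21 = $6,798
Sale 2 (325) [FIFO — oldest first]: 165 @ $21 + 160 @ $24 = $7,305
Sale 3 (713) [FIFO — oldest first]: 189 @ $24 + 298 @ $26 + 226 @ $24 = $17,708
Sale 4 (132) [FIFO — oldest first]: 132 @ $24 = $3,168
Total COGS = $6,798 + $7,305 + $17,708 + $3,168 = $34,979
Ending inventory: 26 @ $24 = $624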